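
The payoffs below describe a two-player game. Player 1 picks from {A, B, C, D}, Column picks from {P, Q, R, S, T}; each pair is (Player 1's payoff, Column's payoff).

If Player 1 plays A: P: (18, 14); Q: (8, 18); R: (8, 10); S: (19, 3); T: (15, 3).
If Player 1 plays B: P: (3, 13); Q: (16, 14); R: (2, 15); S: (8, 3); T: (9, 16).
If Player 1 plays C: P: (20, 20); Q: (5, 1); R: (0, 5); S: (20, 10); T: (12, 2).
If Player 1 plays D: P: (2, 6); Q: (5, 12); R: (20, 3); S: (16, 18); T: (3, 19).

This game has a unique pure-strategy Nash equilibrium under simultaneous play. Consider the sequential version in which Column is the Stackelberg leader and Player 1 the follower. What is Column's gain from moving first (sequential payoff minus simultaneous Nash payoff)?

Work backward from Player 1's decision.
- P: BR = C, leader payoff 20.
- Q: BR = B, leader payoff 14.
- R: BR = D, leader payoff 3.
- S: BR = C, leader payoff 10.
- T: BR = A, leader payoff 3.
Maximizing over 20, 14, 3, 10, 3, Column chooses P. Subgame-perfect outcome: (C, P) with payoffs (20, 20).
For the simultaneous game, intersect best replies.
Player 1's best replies: P→C; Q→B; R→D; S→C; T→A.
Column's best replies: A→Q; B→T; C→P; D→T.
Only (C, P) has each player best-responding; Nash payoffs (20, 20).
Column's commitment gain: 20 − 20 = 0.

0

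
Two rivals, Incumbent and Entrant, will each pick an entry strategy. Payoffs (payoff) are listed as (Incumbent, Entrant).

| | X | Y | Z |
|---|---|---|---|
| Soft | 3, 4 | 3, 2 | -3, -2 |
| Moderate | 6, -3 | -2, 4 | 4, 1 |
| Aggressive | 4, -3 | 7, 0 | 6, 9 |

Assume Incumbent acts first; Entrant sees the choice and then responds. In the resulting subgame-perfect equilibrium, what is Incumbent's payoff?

6

Work backward from Entrant's decision.
- Soft: BR = X, leader payoff 3.
- Moderate: BR = Y, leader payoff -2.
- Aggressive: BR = Z, leader payoff 6.
Maximizing over 3, -2, 6, Incumbent chooses Aggressive. Subgame-perfect outcome: (Aggressive, Z) with payoffs (6, 9).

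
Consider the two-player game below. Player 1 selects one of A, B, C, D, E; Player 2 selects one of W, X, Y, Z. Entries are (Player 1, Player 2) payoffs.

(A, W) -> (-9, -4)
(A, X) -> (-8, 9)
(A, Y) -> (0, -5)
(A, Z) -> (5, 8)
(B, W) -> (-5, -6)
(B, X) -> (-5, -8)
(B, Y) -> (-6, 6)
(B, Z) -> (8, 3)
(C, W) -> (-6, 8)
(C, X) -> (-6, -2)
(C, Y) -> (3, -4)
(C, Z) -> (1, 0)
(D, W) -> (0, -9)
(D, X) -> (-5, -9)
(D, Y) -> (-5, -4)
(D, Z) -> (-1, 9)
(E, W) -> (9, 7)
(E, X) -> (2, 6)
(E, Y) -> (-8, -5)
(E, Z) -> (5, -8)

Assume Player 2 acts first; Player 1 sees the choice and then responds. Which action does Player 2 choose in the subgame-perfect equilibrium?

Backward induction with Player 2 moving first.
- W: Player 1 compares -9, -5, -6, 0, 9 and picks E; Player 2 would get 7.
- X: Player 1 compares -8, -5, -6, -5, 2 and picks E; Player 2 would get 6.
- Y: Player 1 compares 0, -6, 3, -5, -8 and picks C; Player 2 would get -4.
- Z: Player 1 compares 5, 8, 1, -1, 5 and picks B; Player 2 would get 3.
Among 7, 6, -4, 3, the best is 7 at W. Subgame-perfect outcome: (E, W) with payoffs (9, 7).

W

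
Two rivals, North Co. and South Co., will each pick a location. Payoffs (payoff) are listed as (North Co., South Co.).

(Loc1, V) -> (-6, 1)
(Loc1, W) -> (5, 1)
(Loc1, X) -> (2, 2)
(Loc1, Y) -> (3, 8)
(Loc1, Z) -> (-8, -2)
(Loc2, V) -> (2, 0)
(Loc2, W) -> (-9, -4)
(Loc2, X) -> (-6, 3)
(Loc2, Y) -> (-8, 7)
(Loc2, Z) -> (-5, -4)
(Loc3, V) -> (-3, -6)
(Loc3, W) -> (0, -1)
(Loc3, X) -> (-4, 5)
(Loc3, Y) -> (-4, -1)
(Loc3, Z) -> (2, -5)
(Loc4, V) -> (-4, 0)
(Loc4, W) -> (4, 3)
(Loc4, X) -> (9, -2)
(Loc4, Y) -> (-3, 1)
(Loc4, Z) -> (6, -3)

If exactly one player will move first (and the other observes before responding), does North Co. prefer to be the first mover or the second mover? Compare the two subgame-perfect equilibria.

If North Co. leads: South Co.'s best replies are Loc1→Y, Loc2→Y, Loc3→X, Loc4→W; North Co.'s induced payoffs 3, -8, -4, 4; outcome (Loc4, W), payoffs (4, 3).
If South Co. leads: North Co.'s best replies are V→Loc2, W→Loc1, X→Loc4, Y→Loc1, Z→Loc4; South Co.'s induced payoffs 0, 1, -2, 8, -3; outcome (Loc1, Y), payoffs (3, 8).
North Co. gets 4 moving first and 3 moving second, so North Co. prefers to move first.

first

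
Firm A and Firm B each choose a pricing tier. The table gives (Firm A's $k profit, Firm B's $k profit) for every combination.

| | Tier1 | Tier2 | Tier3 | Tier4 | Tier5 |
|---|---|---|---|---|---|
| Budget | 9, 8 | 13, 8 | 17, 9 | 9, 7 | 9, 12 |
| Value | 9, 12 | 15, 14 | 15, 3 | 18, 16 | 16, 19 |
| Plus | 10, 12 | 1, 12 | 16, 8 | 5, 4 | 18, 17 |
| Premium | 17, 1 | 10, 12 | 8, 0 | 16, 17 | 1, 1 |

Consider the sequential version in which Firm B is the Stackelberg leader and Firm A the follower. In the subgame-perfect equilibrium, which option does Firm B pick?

Tier5

Firm A best-responds to each possible Firm B move:
- Tier1 → Firm A plays Premium (best of 9, 9, 10, 17); Firm B gets 1.
- Tier2 → Firm A plays Value (best of 13, 15, 1, 10); Firm B gets 14.
- Tier3 → Firm A plays Budget (best of 17, 15, 16, 8); Firm B gets 9.
- Tier4 → Firm A plays Value (best of 9, 18, 5, 16); Firm B gets 16.
- Tier5 → Firm A plays Plus (best of 9, 16, 18, 1); Firm B gets 17.
Firm B's induced payoffs are 1, 14, 9, 16, 17, so Firm B commits to Tier5. Subgame-perfect outcome: (Plus, Tier5) with payoffs (18, 17).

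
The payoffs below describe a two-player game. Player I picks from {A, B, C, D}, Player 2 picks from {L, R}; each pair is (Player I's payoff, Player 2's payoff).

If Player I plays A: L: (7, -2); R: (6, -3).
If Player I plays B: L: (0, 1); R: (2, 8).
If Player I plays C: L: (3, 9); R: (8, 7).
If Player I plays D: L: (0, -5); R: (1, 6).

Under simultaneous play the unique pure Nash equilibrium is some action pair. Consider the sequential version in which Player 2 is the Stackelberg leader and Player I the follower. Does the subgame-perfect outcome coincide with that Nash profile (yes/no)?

Player I best-responds to each possible Player 2 move:
- L: Player I compares 7, 0, 3, 0 and picks A; Player 2 would get -2.
- R: Player I compares 6, 2, 8, 1 and picks C; Player 2 would get 7.
Among -2, 7, the best is 7 at R. Subgame-perfect outcome: (C, R) with payoffs (8, 7).
For the simultaneous game, intersect best replies.
Player I's best replies: L→A; R→C.
Player 2's best replies: A→L; B→R; C→L; D→R.
The unique mutual best reply is (A, L), giving (7, -2).
Sequential outcome (C, R) differs from the Nash profile (A, L).

no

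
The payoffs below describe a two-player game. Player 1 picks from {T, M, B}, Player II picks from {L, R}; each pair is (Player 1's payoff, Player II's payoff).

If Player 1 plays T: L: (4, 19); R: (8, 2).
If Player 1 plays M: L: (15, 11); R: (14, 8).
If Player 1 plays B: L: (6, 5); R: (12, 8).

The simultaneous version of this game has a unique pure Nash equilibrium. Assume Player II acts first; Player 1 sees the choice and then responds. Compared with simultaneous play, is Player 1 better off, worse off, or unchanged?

Player 1 best-responds to each possible Player II move:
- L: BR = M, leader payoff 11.
- R: BR = M, leader payoff 8.
Maximizing over 11, 8, Player II chooses L. Subgame-perfect outcome: (M, L) with payoffs (15, 11).
Under simultaneous play:
Player 1's best replies: L→M; R→M.
Player II's best replies: T→L; M→L; B→R.
The unique mutual best reply is (M, L), giving (15, 11).
Player 1 earns 15 sequentially versus 15 at the Nash outcome: unchanged.

unchanged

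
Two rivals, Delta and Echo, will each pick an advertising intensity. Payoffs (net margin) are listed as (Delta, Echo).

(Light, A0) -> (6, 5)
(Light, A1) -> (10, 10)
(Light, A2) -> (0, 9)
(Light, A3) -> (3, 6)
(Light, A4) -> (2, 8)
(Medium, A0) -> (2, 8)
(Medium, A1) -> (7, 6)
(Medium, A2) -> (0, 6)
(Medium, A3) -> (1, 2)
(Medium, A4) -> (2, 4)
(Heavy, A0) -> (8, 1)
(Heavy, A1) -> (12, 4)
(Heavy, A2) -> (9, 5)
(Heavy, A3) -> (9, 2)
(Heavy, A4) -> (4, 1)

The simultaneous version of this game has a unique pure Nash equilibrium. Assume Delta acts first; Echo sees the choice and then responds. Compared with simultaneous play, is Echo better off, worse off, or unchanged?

Backward induction with Delta moving first.
- Light: BR = A1, leader payoff 10.
- Medium: BR = A0, leader payoff 2.
- Heavy: BR = A2, leader payoff 9.
Delta's induced payoffs are 10, 2, 9, so Delta commits to Light. Subgame-perfect outcome: (Light, A1) with payoffs (10, 10).
Now find the simultaneous Nash equilibrium.
Delta's best replies: A0→Heavy; A1→Heavy; A2→Heavy; A3→Heavy; A4→Heavy.
Echo's best replies: Light→A1; Medium→A0; Heavy→A2.
Only (Heavy, A2) has each player best-responding; Nash payoffs (9, 5).
Echo earns 10 sequentially versus 5 at the Nash outcome: better off.

better off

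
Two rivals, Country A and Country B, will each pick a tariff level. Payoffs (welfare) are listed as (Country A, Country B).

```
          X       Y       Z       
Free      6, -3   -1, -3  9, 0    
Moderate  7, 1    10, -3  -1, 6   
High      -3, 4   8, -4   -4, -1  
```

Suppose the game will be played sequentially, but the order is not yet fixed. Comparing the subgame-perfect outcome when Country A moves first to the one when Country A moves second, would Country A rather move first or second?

If Country A leads: Country B's best replies are Free→Z, Moderate→Z, High→X; Country A's induced payoffs 9, -1, -3; outcome (Free, Z), payoffs (9, 0).
If Country B leads: Country A's best replies are X→Moderate, Y→Moderate, Z→Free; Country B's induced payoffs 1, -3, 0; outcome (Moderate, X), payoffs (7, 1).
Country A gets 9 moving first and 7 moving second, so Country A prefers to move first.

first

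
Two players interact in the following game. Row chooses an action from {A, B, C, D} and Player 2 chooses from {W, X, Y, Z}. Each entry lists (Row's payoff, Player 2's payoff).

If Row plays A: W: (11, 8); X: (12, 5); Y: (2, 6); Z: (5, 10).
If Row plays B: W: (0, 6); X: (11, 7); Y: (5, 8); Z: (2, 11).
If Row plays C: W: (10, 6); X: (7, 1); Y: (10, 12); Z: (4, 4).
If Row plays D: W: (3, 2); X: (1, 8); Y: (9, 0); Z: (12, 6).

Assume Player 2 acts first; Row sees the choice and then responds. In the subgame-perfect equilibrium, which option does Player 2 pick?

Solve by backward induction (Player 2 leads).
- W → Row plays A (best of 11, 0, 10, 3); Player 2 gets 8.
- X → Row plays A (best of 12, 11, 7, 1); Player 2 gets 5.
- Y → Row plays C (best of 2, 5, 10, 9); Player 2 gets 12.
- Z → Row plays D (best of 5, 2, 4, 12); Player 2 gets 6.
Player 2's induced payoffs are 8, 5, 12, 6, so Player 2 commits to Y. Subgame-perfect outcome: (C, Y) with payoffs (10, 12).

Y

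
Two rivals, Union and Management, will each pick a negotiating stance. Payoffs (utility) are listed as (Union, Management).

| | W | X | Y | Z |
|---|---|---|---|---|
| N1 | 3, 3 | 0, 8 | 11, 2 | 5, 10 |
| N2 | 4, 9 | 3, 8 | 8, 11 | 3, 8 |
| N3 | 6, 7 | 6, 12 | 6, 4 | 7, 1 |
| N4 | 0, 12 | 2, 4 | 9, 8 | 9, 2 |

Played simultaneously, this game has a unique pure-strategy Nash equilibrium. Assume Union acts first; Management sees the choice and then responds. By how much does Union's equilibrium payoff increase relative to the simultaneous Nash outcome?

2

Backward induction with Union moving first.
- N1: Management compares 3, 8, 2, 10 and picks Z; Union would get 5.
- N2: Management compares 9, 8, 11, 8 and picks Y; Union would get 8.
- N3: Management compares 7, 12, 4, 1 and picks X; Union would get 6.
- N4: Management compares 12, 4, 8, 2 and picks W; Union would get 0.
Among 5, 8, 6, 0, the best is 8 at N2. Subgame-perfect outcome: (N2, Y) with payoffs (8, 11).
Now find the simultaneous Nash equilibrium.
Union's best replies: W→N3; X→N3; Y→N1; Z→N4.
Management's best replies: N1→Z; N2→Y; N3→X; N4→W.
The unique mutual best reply is (N3, X), giving (6, 12).
Union's commitment gain: 8 − 6 = 2.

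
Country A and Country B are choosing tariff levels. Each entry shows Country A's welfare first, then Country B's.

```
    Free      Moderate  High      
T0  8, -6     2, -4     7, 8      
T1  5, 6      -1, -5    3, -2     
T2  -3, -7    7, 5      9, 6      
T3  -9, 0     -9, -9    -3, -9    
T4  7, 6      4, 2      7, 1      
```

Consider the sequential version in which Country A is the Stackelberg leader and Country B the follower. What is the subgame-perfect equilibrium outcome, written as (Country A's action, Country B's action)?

(T2, High)

Work backward from Country B's decision.
- T0 → Country B plays High (best of -6, -4, 8); Country A gets 7.
- T1 → Country B plays Free (best of 6, -5, -2); Country A gets 5.
- T2 → Country B plays High (best of -7, 5, 6); Country A gets 9.
- T3 → Country B plays Free (best of 0, -9, -9); Country A gets -9.
- T4 → Country B plays Free (best of 6, 2, 1); Country A gets 7.
Country A's induced payoffs are 7, 5, 9, -9, 7, so Country A commits to T2. Subgame-perfect outcome: (T2, High) with payoffs (9, 6).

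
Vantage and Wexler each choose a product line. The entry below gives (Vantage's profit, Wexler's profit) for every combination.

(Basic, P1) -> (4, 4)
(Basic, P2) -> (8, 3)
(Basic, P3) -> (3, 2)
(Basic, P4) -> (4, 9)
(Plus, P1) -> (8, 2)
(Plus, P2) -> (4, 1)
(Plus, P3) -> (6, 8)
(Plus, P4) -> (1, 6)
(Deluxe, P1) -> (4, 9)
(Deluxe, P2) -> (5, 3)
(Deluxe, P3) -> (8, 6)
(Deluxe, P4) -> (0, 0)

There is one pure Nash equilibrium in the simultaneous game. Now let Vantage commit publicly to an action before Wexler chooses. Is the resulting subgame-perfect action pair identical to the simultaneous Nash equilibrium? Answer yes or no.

Solve by backward induction (Vantage leads).
- Basic: BR = P4, leader payoff 4.
- Plus: BR = P3, leader payoff 6.
- Deluxe: BR = P1, leader payoff 4.
Among 4, 6, 4, the best is 6 at Plus. Subgame-perfect outcome: (Plus, P3) with payoffs (6, 8).
Now find the simultaneous Nash equilibrium.
Vantage's best replies: P1→Plus; P2→Basic; P3→Deluxe; P4→Basic.
Wexler's best replies: Basic→P4; Plus→P3; Deluxe→P1.
Only (Basic, P4) has each player best-responding; Nash payoffs (4, 9).
Sequential outcome (Plus, P3) differs from the Nash profile (Basic, P4).

no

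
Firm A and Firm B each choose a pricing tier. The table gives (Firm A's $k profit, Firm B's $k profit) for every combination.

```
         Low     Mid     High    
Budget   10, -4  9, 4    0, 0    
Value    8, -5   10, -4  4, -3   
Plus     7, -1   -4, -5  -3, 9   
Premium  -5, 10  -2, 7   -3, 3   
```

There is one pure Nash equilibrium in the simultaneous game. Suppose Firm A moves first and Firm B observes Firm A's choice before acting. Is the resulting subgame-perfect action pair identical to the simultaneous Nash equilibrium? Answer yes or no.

Firm B best-responds to each possible Firm A move:
- Budget → Firm B plays Mid (best of -4, 4, 0); Firm A gets 9.
- Value → Firm B plays High (best of -5, -4, -3); Firm A gets 4.
- Plus → Firm B plays High (best of -1, -5, 9); Firm A gets -3.
- Premium → Firm B plays Low (best of 10, 7, 3); Firm A gets -5.
Maximizing over 9, 4, -3, -5, Firm A chooses Budget. Subgame-perfect outcome: (Budget, Mid) with payoffs (9, 4).
Now find the simultaneous Nash equilibrium.
Firm A's best replies: Low→Budget; Mid→Value; High→Value.
Firm B's best replies: Budget→Mid; Value→High; Plus→High; Premium→Low.
The unique mutual best reply is (Value, High), giving (4, -3).
Sequential outcome (Budget, Mid) differs from the Nash profile (Value, High).

no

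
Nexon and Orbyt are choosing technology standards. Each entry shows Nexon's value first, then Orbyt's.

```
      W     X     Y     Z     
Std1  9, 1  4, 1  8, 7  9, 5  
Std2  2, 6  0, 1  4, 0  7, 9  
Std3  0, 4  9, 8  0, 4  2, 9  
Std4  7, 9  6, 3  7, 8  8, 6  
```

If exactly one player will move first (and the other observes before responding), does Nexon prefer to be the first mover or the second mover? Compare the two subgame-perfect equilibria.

second

If Nexon leads: Orbyt's best replies are Std1→Y, Std2→Z, Std3→Z, Std4→W; Nexon's induced payoffs 8, 7, 2, 7; outcome (Std1, Y), payoffs (8, 7).
If Orbyt leads: Nexon's best replies are W→Std1, X→Std3, Y→Std1, Z→Std1; Orbyt's induced payoffs 1, 8, 7, 5; outcome (Std3, X), payoffs (9, 8).
Nexon gets 8 moving first and 9 moving second, so Nexon prefers to move second.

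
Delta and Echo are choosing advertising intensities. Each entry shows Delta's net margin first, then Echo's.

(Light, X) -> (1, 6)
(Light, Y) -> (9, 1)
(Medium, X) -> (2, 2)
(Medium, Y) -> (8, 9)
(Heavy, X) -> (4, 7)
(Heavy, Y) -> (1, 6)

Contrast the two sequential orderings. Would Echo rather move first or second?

If Delta leads: Echo's best replies are Light→X, Medium→Y, Heavy→X; Delta's induced payoffs 1, 8, 4; outcome (Medium, Y), payoffs (8, 9).
If Echo leads: Delta's best replies are X→Heavy, Y→Light; Echo's induced payoffs 7, 1; outcome (Heavy, X), payoffs (4, 7).
Echo gets 7 moving first and 9 moving second, so Echo prefers to move second.

second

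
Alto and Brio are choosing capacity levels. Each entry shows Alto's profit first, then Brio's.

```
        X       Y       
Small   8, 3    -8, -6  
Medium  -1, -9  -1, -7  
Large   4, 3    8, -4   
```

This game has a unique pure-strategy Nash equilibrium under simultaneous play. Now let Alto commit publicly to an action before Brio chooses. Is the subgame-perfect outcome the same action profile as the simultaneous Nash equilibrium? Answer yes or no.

yes

Work backward from Brio's decision.
- Small: BR = X, leader payoff 8.
- Medium: BR = Y, leader payoff -1.
- Large: BR = X, leader payoff 4.
Among 8, -1, 4, the best is 8 at Small. Subgame-perfect outcome: (Small, X) with payoffs (8, 3).
For the simultaneous game, intersect best replies.
Alto's best replies: X→Small; Y→Large.
Brio's best replies: Small→X; Medium→Y; Large→X.
Only (Small, X) has each player best-responding; Nash payoffs (8, 3).
Sequential outcome (Small, X) coincides with the Nash profile (Small, X).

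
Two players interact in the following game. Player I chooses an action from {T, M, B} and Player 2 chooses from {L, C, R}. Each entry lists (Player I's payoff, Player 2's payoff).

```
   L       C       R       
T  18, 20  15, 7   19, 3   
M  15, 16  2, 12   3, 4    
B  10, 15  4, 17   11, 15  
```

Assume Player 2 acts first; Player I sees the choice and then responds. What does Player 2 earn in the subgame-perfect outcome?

20

Work backward from Player I's decision.
- L: BR = T, leader payoff 20.
- C: BR = T, leader payoff 7.
- R: BR = T, leader payoff 3.
Player 2's induced payoffs are 20, 7, 3, so Player 2 commits to L. Subgame-perfect outcome: (T, L) with payoffs (18, 20).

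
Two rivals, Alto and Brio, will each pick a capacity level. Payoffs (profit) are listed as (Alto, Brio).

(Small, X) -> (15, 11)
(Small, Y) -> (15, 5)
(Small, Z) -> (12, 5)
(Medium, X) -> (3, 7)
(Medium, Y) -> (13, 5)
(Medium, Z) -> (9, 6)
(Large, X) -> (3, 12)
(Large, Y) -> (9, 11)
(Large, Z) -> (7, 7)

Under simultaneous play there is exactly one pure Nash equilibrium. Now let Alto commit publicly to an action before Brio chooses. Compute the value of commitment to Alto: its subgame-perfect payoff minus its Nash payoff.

0

Work backward from Brio's decision.
- Small: Brio compares 11, 5, 5 and picks X; Alto would get 15.
- Medium: Brio compares 7, 5, 6 and picks X; Alto would get 3.
- Large: Brio compares 12, 11, 7 and picks X; Alto would get 3.
Alto's induced payoffs are 15, 3, 3, so Alto commits to Small. Subgame-perfect outcome: (Small, X) with payoffs (15, 11).
Now find the simultaneous Nash equilibrium.
Alto's best replies: X→Small; Y→Small; Z→Small.
Brio's best replies: Small→X; Medium→X; Large→X.
The unique mutual best reply is (Small, X), giving (15, 11).
Alto's commitment gain: 15 − 15 = 0.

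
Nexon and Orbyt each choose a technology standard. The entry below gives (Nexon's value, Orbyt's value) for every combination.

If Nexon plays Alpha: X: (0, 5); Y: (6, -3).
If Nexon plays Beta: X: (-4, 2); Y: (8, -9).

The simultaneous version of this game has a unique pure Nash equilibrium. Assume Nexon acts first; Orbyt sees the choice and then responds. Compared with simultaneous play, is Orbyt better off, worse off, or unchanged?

Orbyt best-responds to each possible Nexon move:
- Alpha → Orbyt plays X (best of 5, -3); Nexon gets 0.
- Beta → Orbyt plays X (best of 2, -9); Nexon gets -4.
Nexon's induced payoffs are 0, -4, so Nexon commits to Alpha. Subgame-perfect outcome: (Alpha, X) with payoffs (0, 5).
Under simultaneous play:
Nexon's best replies: X→Alpha; Y→Beta.
Orbyt's best replies: Alpha→X; Beta→X.
The unique mutual best reply is (Alpha, X), giving (0, 5).
Orbyt earns 5 sequentially versus 5 at the Nash outcome: unchanged.

unchanged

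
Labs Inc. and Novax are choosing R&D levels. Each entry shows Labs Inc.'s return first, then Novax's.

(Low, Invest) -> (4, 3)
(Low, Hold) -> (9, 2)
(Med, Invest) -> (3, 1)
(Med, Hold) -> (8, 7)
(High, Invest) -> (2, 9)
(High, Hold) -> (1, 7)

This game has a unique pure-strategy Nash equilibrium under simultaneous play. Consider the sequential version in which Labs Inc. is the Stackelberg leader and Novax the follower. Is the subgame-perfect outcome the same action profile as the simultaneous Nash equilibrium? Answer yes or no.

Novax best-responds to each possible Labs Inc. move:
- Low: Novax compares 3, 2 and picks Invest; Labs Inc. would get 4.
- Med: Novax compares 1, 7 and picks Hold; Labs Inc. would get 8.
- High: Novax compares 9, 7 and picks Invest; Labs Inc. would get 2.
Maximizing over 4, 8, 2, Labs Inc. chooses Med. Subgame-perfect outcome: (Med, Hold) with payoffs (8, 7).
Now find the simultaneous Nash equilibrium.
Labs Inc.'s best replies: Invest→Low; Hold→Low.
Novax's best replies: Low→Invest; Med→Hold; High→Invest.
Only (Low, Invest) has each player best-responding; Nash payoffs (4, 3).
Sequential outcome (Med, Hold) differs from the Nash profile (Low, Invest).

no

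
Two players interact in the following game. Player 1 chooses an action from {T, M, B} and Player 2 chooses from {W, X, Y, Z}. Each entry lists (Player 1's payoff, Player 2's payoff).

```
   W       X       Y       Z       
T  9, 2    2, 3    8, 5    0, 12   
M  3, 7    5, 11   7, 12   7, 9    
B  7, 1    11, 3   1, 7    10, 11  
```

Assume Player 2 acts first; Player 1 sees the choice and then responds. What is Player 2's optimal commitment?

Z

Solve by backward induction (Player 2 leads).
- W: Player 1 compares 9, 3, 7 and picks T; Player 2 would get 2.
- X: Player 1 compares 2, 5, 11 and picks B; Player 2 would get 3.
- Y: Player 1 compares 8, 7, 1 and picks T; Player 2 would get 5.
- Z: Player 1 compares 0, 7, 10 and picks B; Player 2 would get 11.
Player 2's induced payoffs are 2, 3, 5, 11, so Player 2 commits to Z. Subgame-perfect outcome: (B, Z) with payoffs (10, 11).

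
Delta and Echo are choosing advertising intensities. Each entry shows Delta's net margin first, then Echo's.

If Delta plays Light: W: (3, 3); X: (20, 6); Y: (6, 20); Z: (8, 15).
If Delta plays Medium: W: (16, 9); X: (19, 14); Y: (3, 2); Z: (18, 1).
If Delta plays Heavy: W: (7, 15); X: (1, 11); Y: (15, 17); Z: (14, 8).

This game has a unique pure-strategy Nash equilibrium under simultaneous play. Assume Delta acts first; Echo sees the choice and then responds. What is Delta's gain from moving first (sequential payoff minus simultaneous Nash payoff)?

Backward induction with Delta moving first.
- Light: Echo compares 3, 6, 20, 15 and picks Y; Delta would get 6.
- Medium: Echo compares 9, 14, 2, 1 and picks X; Delta would get 19.
- Heavy: Echo compares 15, 11, 17, 8 and picks Y; Delta would get 15.
Delta's induced payoffs are 6, 19, 15, so Delta commits to Medium. Subgame-perfect outcome: (Medium, X) with payoffs (19, 14).
For the simultaneous game, intersect best replies.
Delta's best replies: W→Medium; X→Light; Y→Heavy; Z→Medium.
Echo's best replies: Light→Y; Medium→X; Heavy→Y.
Only (Heavy, Y) has each player best-responding; Nash payoffs (15, 17).
Delta's commitment gain: 19 − 15 = 4.

4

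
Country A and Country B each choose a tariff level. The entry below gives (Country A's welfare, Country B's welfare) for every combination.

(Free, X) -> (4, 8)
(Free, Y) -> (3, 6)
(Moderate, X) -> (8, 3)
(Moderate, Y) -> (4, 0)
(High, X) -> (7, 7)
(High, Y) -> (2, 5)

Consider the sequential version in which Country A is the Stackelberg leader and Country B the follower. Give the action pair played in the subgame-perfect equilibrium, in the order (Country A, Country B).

Solve by backward induction (Country A leads).
- Free → Country B plays X (best of 8, 6); Country A gets 4.
- Moderate → Country B plays X (best of 3, 0); Country A gets 8.
- High → Country B plays X (best of 7, 5); Country A gets 7.
Maximizing over 4, 8, 7, Country A chooses Moderate. Subgame-perfect outcome: (Moderate, X) with payoffs (8, 3).

(Moderate, X)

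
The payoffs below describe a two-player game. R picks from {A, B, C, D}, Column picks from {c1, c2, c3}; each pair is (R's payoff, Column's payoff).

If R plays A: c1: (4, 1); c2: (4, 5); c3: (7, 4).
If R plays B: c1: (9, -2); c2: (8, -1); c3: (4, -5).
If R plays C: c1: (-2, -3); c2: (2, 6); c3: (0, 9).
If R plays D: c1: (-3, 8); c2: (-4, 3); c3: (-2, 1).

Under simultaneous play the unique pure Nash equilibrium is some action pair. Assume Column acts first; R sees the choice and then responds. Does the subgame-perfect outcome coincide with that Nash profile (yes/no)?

R best-responds to each possible Column move:
- c1: BR = B, leader payoff -2.
- c2: BR = B, leader payoff -1.
- c3: BR = A, leader payoff 4.
Column's induced payoffs are -2, -1, 4, so Column commits to c3. Subgame-perfect outcome: (A, c3) with payoffs (7, 4).
Now find the simultaneous Nash equilibrium.
R's best replies: c1→B; c2→B; c3→A.
Column's best replies: A→c2; B→c2; C→c3; D→c1.
The unique mutual best reply is (B, c2), giving (8, -1).
Sequential outcome (A, c3) differs from the Nash profile (B, c2).

no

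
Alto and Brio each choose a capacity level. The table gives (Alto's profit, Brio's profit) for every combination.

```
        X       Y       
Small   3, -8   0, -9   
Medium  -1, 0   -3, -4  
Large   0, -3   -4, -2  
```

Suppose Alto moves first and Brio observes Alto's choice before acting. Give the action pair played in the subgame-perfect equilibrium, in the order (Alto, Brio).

(Small, X)

Backward induction with Alto moving first.
- Small → Brio plays X (best of -8, -9); Alto gets 3.
- Medium → Brio plays X (best of 0, -4); Alto gets -1.
- Large → Brio plays Y (best of -3, -2); Alto gets -4.
Among 3, -1, -4, the best is 3 at Small. Subgame-perfect outcome: (Small, X) with payoffs (3, -8).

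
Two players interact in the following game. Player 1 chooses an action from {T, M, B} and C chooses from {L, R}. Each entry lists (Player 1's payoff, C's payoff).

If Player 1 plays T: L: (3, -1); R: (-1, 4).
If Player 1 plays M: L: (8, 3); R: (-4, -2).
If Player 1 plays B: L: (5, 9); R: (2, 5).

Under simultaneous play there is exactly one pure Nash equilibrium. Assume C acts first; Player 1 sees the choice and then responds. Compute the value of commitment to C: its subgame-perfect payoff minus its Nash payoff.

Backward induction with C moving first.
- L: Player 1 compares 3, 8, 5 and picks M; C would get 3.
- R: Player 1 compares -1, -4, 2 and picks B; C would get 5.
C's induced payoffs are 3, 5, so C commits to R. Subgame-perfect outcome: (B, R) with payoffs (2, 5).
Now find the simultaneous Nash equilibrium.
Player 1's best replies: L→M; R→B.
C's best replies: T→R; M→L; B→L.
The unique mutual best reply is (M, L), giving (8, 3).
C's commitment gain: 5 − 3 = 2.

2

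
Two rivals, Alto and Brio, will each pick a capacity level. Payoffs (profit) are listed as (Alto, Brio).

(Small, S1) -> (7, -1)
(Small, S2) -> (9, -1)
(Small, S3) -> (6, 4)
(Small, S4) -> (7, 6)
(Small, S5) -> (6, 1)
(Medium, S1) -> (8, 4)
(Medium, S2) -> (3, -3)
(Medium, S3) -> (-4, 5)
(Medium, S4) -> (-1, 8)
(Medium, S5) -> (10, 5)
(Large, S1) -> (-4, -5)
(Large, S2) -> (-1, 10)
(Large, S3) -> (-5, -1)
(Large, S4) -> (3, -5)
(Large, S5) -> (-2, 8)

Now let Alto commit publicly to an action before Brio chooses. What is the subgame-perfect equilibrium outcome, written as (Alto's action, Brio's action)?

Brio best-responds to each possible Alto move:
- Small: BR = S4, leader payoff 7.
- Medium: BR = S4, leader payoff -1.
- Large: BR = S2, leader payoff -1.
Alto's induced payoffs are 7, -1, -1, so Alto commits to Small. Subgame-perfect outcome: (Small, S4) with payoffs (7, 6).

(Small, S4)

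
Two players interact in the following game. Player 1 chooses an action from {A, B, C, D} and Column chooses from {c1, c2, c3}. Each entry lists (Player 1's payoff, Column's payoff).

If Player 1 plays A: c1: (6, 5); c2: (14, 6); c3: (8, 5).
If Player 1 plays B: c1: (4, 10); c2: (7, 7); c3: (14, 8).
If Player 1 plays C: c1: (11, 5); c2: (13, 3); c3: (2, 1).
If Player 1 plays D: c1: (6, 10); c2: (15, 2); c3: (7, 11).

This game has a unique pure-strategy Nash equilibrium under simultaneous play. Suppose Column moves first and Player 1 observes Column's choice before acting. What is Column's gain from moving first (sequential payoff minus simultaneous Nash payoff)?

3

Solve by backward induction (Column leads).
- c1: BR = C, leader payoff 5.
- c2: BR = D, leader payoff 2.
- c3: BR = B, leader payoff 8.
Column's induced payoffs are 5, 2, 8, so Column commits to c3. Subgame-perfect outcome: (B, c3) with payoffs (14, 8).
Under simultaneous play:
Player 1's best replies: c1→C; c2→D; c3→B.
Column's best replies: A→c2; B→c1; C→c1; D→c3.
Only (C, c1) has each player best-responding; Nash payoffs (11, 5).
Column's commitment gain: 8 − 5 = 3.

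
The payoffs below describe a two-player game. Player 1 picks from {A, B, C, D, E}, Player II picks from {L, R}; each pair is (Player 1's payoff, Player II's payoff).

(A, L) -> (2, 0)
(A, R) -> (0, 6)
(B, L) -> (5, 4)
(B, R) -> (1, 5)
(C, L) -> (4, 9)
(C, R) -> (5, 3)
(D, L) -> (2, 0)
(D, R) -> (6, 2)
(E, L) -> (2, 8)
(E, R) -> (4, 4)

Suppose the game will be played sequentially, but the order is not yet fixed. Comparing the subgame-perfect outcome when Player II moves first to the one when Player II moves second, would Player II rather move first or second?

If Player 1 leads: Player II's best replies are A→R, B→R, C→L, D→R, E→L; Player 1's induced payoffs 0, 1, 4, 6, 2; outcome (D, R), payoffs (6, 2).
If Player II leads: Player 1's best replies are L→B, R→D; Player II's induced payoffs 4, 2; outcome (B, L), payoffs (5, 4).
Player II gets 4 moving first and 2 moving second, so Player II prefers to move first.

first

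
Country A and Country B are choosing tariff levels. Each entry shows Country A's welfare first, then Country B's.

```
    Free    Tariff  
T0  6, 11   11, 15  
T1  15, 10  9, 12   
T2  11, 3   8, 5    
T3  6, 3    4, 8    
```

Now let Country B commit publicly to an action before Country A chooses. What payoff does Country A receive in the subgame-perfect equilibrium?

11

Solve by backward induction (Country B leads).
- Free → Country A plays T1 (best of 6, 15, 11, 6); Country B gets 10.
- Tariff → Country A plays T0 (best of 11, 9, 8, 4); Country B gets 15.
Among 10, 15, the best is 15 at Tariff. Subgame-perfect outcome: (T0, Tariff) with payoffs (11, 15).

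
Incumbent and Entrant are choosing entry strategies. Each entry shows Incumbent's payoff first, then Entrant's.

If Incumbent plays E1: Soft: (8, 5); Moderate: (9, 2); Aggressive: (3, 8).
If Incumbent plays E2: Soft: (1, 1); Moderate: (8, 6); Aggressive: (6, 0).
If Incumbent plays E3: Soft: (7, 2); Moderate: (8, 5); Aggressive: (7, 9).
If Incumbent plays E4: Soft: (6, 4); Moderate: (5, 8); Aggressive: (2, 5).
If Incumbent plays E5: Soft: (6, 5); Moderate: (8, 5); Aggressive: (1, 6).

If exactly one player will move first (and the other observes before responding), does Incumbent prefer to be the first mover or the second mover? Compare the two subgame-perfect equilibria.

first

If Incumbent leads: Entrant's best replies are E1→Aggressive, E2→Moderate, E3→Aggressive, E4→Moderate, E5→Aggressive; Incumbent's induced payoffs 3, 8, 7, 5, 1; outcome (E2, Moderate), payoffs (8, 6).
If Entrant leads: Incumbent's best replies are Soft→E1, Moderate→E1, Aggressive→E3; Entrant's induced payoffs 5, 2, 9; outcome (E3, Aggressive), payoffs (7, 9).
Incumbent gets 8 moving first and 7 moving second, so Incumbent prefers to move first.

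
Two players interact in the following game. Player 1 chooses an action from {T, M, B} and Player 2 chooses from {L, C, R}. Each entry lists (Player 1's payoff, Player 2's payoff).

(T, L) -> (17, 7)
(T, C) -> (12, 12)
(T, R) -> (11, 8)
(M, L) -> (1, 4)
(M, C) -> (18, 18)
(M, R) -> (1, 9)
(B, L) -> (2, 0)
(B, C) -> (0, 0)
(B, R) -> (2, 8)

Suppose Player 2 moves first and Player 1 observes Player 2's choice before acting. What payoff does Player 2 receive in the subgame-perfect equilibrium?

18

Backward induction with Player 2 moving first.
- L: BR = T, leader payoff 7.
- C: BR = M, leader payoff 18.
- R: BR = T, leader payoff 8.
Among 7, 18, 8, the best is 18 at C. Subgame-perfect outcome: (M, C) with payoffs (18, 18).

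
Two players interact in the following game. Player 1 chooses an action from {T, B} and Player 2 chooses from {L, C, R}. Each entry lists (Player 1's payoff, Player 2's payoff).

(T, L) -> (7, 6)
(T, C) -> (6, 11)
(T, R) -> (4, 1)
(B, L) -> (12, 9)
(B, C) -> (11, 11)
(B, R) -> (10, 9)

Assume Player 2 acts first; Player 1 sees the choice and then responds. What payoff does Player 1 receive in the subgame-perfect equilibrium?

11

Backward induction with Player 2 moving first.
- L: Player 1 compares 7, 12 and picks B; Player 2 would get 9.
- C: Player 1 compares 6, 11 and picks B; Player 2 would get 11.
- R: Player 1 compares 4, 10 and picks B; Player 2 would get 9.
Maximizing over 9, 11, 9, Player 2 chooses C. Subgame-perfect outcome: (B, C) with payoffs (11, 11).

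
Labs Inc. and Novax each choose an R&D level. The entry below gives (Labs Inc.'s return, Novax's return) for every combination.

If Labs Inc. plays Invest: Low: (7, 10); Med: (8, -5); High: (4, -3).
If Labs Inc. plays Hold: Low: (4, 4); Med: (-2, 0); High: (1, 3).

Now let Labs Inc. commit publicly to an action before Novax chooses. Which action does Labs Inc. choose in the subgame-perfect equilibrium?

Backward induction with Labs Inc. moving first.
- Invest → Novax plays Low (best of 10, -5, -3); Labs Inc. gets 7.
- Hold → Novax plays Low (best of 4, 0, 3); Labs Inc. gets 4.
Labs Inc.'s induced payoffs are 7, 4, so Labs Inc. commits to Invest. Subgame-perfect outcome: (Invest, Low) with payoffs (7, 10).

Invest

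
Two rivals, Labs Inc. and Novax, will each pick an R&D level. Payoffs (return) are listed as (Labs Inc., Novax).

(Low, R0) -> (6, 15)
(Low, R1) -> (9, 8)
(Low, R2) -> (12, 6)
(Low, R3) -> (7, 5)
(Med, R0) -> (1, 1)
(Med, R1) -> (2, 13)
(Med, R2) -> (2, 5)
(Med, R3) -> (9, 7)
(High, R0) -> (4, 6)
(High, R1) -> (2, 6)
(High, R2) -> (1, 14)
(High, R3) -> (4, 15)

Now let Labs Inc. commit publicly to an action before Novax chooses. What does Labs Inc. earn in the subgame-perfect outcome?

6

Backward induction with Labs Inc. moving first.
- Low: BR = R0, leader payoff 6.
- Med: BR = R1, leader payoff 2.
- High: BR = R3, leader payoff 4.
Labs Inc.'s induced payoffs are 6, 2, 4, so Labs Inc. commits to Low. Subgame-perfect outcome: (Low, R0) with payoffs (6, 15).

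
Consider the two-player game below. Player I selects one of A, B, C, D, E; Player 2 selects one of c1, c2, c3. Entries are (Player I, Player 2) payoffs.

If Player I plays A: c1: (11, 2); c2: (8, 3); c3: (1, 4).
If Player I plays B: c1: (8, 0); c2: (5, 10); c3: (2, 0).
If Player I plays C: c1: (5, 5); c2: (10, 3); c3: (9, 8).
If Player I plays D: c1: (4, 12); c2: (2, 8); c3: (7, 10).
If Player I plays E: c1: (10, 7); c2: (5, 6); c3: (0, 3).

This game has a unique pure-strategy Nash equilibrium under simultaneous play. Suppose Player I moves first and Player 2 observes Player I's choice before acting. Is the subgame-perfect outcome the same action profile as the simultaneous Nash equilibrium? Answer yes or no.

Player 2 best-responds to each possible Player I move:
- A: Player 2 compares 2, 3, 4 and picks c3; Player I would get 1.
- B: Player 2 compares 0, 10, 0 and picks c2; Player I would get 5.
- C: Player 2 compares 5, 3, 8 and picks c3; Player I would get 9.
- D: Player 2 compares 12, 8, 10 and picks c1; Player I would get 4.
- E: Player 2 compares 7, 6, 3 and picks c1; Player I would get 10.
Maximizing over 1, 5, 9, 4, 10, Player I chooses E. Subgame-perfect outcome: (E, c1) with payoffs (10, 7).
Now find the simultaneous Nash equilibrium.
Player I's best replies: c1→A; c2→C; c3→C.
Player 2's best replies: A→c3; B→c2; C→c3; D→c1; E→c1.
The unique mutual best reply is (C, c3), giving (9, 8).
Sequential outcome (E, c1) differs from the Nash profile (C, c3).

no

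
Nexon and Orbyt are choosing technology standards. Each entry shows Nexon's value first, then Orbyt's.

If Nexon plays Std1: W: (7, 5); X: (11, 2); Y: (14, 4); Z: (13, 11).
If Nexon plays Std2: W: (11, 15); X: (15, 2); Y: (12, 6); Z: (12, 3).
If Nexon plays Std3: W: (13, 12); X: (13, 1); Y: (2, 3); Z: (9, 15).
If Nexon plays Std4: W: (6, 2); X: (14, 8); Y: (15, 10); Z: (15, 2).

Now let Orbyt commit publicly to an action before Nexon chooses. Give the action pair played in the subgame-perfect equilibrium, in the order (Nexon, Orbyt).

(Std3, W)

Solve by backward induction (Orbyt leads).
- W: Nexon compares 7, 11, 13, 6 and picks Std3; Orbyt would get 12.
- X: Nexon compares 11, 15, 13, 14 and picks Std2; Orbyt would get 2.
- Y: Nexon compares 14, 12, 2, 15 and picks Std4; Orbyt would get 10.
- Z: Nexon compares 13, 12, 9, 15 and picks Std4; Orbyt would get 2.
Orbyt's induced payoffs are 12, 2, 10, 2, so Orbyt commits to W. Subgame-perfect outcome: (Std3, W) with payoffs (13, 12).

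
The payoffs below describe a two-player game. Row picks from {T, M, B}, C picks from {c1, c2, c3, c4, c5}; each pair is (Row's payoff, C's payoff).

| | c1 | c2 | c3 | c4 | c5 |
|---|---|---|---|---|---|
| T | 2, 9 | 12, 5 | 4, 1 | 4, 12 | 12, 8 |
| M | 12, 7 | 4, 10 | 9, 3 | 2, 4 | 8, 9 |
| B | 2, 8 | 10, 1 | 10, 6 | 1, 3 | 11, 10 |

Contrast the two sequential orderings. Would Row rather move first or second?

If Row leads: C's best replies are T→c4, M→c2, B→c5; Row's induced payoffs 4, 4, 11; outcome (B, c5), payoffs (11, 10).
If C leads: Row's best replies are c1→M, c2→T, c3→B, c4→T, c5→T; C's induced payoffs 7, 5, 6, 12, 8; outcome (T, c4), payoffs (4, 12).
Row gets 11 moving first and 4 moving second, so Row prefers to move first.

first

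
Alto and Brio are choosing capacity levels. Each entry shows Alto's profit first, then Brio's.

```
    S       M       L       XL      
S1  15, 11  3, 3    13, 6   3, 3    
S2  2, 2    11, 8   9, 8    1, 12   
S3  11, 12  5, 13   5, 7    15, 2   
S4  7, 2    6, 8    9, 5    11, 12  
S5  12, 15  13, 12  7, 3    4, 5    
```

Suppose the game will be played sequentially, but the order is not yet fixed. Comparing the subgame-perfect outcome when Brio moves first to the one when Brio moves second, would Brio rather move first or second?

If Alto leads: Brio's best replies are S1→S, S2→XL, S3→M, S4→XL, S5→S; Alto's induced payoffs 15, 1, 5, 11, 12; outcome (S1, S), payoffs (15, 11).
If Brio leads: Alto's best replies are S→S1, M→S5, L→S1, XL→S3; Brio's induced payoffs 11, 12, 6, 2; outcome (S5, M), payoffs (13, 12).
Brio gets 12 moving first and 11 moving second, so Brio prefers to move first.

first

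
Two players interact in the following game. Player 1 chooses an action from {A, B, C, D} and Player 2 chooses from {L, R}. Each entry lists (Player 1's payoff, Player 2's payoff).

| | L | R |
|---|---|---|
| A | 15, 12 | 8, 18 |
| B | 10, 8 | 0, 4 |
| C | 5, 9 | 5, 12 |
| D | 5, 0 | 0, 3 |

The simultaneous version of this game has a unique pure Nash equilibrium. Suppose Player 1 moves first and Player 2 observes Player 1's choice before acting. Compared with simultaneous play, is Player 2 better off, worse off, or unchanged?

Player 2 best-responds to each possible Player 1 move:
- A: Player 2 compares 12, 18 and picks R; Player 1 would get 8.
- B: Player 2 compares 8, 4 and picks L; Player 1 would get 10.
- C: Player 2 compares 9, 12 and picks R; Player 1 would get 5.
- D: Player 2 compares 0, 3 and picks R; Player 1 would get 0.
Among 8, 10, 5, 0, the best is 10 at B. Subgame-perfect outcome: (B, L) with payoffs (10, 8).
Now find the simultaneous Nash equilibrium.
Player 1's best replies: L→A; R→A.
Player 2's best replies: A→R; B→L; C→R; D→R.
The unique mutual best reply is (A, R), giving (8, 18).
Player 2 earns 8 sequentially versus 18 at the Nash outcome: worse off.

worse off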